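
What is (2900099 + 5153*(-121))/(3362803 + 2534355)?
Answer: 1138293/2948579 ≈ 0.38605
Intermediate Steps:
(2900099 + 5153*(-121))/(3362803 + 2534355) = (2900099 - 623513)/5897158 = 2276586*(1/5897158) = 1138293/2948579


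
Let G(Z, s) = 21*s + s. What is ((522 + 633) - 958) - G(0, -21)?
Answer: 659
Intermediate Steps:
G(Z, s) = 22*s
((522 + 633) - 958) - G(0, -21) = ((522 + 633) - 958) - 22*(-21) = (1155 - 958) - 1*(-462) = 197 + 462 = 659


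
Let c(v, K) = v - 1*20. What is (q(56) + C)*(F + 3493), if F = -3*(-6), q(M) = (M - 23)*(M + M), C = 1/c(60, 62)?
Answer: 519069751/40 ≈ 1.2977e+7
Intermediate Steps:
c(v, K) = -20 + v (c(v, K) = v - 20 = -20 + v)
C = 1/40 (C = 1/(-20 + 60) = 1/40 ≈ 0.025000)
q(M) = 2*M*(-23 + M) (q(M) = (-23 + M)*(2*M) = 2*M*(-23 + M))
F = 18
(q(56) + C)*(F + 3493) = (2*56*(-23 + 56) + 1/40)*(18 + 3493) = (2*56*33 + 1/40)*3511 = (3696 + 1/40)*3511 = (147841/40)*3511 = 519069751/40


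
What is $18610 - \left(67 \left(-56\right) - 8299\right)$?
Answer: $30661$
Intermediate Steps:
$18610 - \left(67 \left(-56\right) - 8299\right) = 18610 - \left(-3752 - 8299\right) = 18610 - -12051 = 18610 + 12051 = 30661$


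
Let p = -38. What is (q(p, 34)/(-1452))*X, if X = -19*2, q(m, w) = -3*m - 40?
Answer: 703/363 ≈ 1.9366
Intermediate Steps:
q(m, w) = -40 - 3*m
X = -38
(q(p, 34)/(-1452))*X = ((-40 - 3*(-38))/(-1452))*(-38) = ((-40 + 114)*(-1/1452))*(-38) = (74*(-1/1452))*(-38) = -37/726*(-38) = 703/363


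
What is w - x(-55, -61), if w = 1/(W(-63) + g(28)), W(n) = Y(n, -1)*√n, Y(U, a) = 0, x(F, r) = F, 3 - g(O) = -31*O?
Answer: 47906/871 ≈ 55.001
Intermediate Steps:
g(O) = 3 + 31*O (g(O) = 3 - (-31)*O = 3 + 31*O)
W(n) = 0 (W(n) = 0*√n = 0)
w = 1/871 (w = 1/(0 + (3 + 31*28)) = 1/(0 + (3 + 868)) = 1/(0 + 871) = 1/871 ≈ 0.0011481)
w - x(-55, -61) = 1/871 - 1*(-55) = 1/871 + 55 = 47906/871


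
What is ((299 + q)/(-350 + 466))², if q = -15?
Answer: 5041/841 ≈ 5.9941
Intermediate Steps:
((299 + q)/(-350 + 466))² = ((299 - 15)/(-350 + 466))² = (284/116)² = (284*(1/116))² = (71/29)² = 5041/841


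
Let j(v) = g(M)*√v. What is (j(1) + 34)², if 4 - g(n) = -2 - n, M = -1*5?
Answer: 1225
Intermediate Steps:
M = -5
g(n) = 6 + n (g(n) = 4 - (-2 - n) = 4 + (2 + n) = 6 + n)
j(v) = √v (j(v) = (6 - 5)*√v = 1*√v = √v)
(j(1) + 34)² = (√1 + 34)² = (1 + 34)² = 35² = 1225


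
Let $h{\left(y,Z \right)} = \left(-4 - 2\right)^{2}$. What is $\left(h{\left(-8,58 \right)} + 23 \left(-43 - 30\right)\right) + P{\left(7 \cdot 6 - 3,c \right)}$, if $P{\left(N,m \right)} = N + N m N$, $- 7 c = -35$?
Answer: $6001$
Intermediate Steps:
$c = 5$ ($c = \left(- \frac{1}{7}\right) \left(-35\right) = 5$)
$h{\left(y,Z \right)} = 36$ ($h{\left(y,Z \right)} = \left(-6\right)^{2} = 36$)
$P{\left(N,m \right)} = N + m N^{2}$
$\left(h{\left(-8,58 \right)} + 23 \left(-43 - 30\right)\right) + P{\left(7 \cdot 6 - 3,c \right)} = \left(36 + 23 \left(-43 - 30\right)\right) + \left(7 \cdot 6 - 3\right) \left(1 + \left(7 \cdot 6 - 3\right) 5\right) = \left(36 + 23 \left(-73\right)\right) + \left(42 - 3\right) \left(1 + \left(42 - 3\right) 5\right) = \left(36 - 1679\right) + 39 \left(1 + 39 \cdot 5\right) = -1643 + 39 \left(1 + 195\right) = -1643 + 39 \cdot 196 = -1643 + 7644 = 6001$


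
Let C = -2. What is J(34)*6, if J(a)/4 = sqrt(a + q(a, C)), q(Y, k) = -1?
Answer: 24*sqrt(33) ≈ 137.87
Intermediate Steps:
J(a) = 4*sqrt(-1 + a) (J(a) = 4*sqrt(a - 1) = 4*sqrt(-1 + a))
J(34)*6 = (4*sqrt(-1 + 34))*6 = (4*sqrt(33))*6 = 24*sqrt(33)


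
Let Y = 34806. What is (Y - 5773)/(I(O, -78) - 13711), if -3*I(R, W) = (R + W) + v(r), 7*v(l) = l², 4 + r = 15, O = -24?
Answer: -609693/287338 ≈ -2.1219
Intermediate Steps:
r = 11 (r = -4 + 15 = 11)
v(l) = l²/7
I(R, W) = -121/21 - R/3 - W/3 (I(R, W) = -((R + W) + (⅐)*11²)/3 = -((R + W) + (⅐)*121)/3 = -((R + W) + 121/7)/3 = -(121/7 + R + W)/3 = -121/21 - R/3 - W/3)
(Y - 5773)/(I(O, -78) - 13711) = (34806 - 5773)/((-121/21 - ⅓*(-24) - ⅓*(-78)) - 13711) = 29033/((-121/21 + 8 + 26) - 13711) = 29033/(593/21 - 13711) = 29033/(-287338/21) = 29033*(-21/287338) = -609693/287338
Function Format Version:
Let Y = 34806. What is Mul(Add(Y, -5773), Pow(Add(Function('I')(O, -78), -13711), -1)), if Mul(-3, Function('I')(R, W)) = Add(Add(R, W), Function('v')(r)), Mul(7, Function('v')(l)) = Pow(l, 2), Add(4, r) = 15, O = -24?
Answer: Rational(-609693, 287338) ≈ -2.1219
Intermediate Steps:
r = 11 (r = Add(-4, 15) = 11)
Function('v')(l) = Mul(Rational(1, 7), Pow(l, 2))
Function('I')(R, W) = Add(Rational(-121, 21), Mul(Rational(-1, 3), R), Mul(Rational(-1, 3), W)) (Function('I')(R, W) = Mul(Rational(-1, 3), Add(Add(R, W), Mul(Rational(1, 7), Pow(11, 2)))) = Mul(Rational(-1, 3), Add(Add(R, W), Mul(Rational(1, 7), 121))) = Mul(Rational(-1, 3), Add(Add(R, W), Rational(121, 7))) = Mul(Rational(-1, 3), Add(Rational(121, 7), R, W)) = Add(Rational(-121, 21), Mul(Rational(-1, 3), R), Mul(Rational(-1, 3), W)))
Mul(Add(Y, -5773), Pow(Add(Function('I')(O, -78), -13711), -1)) = Mul(Add(34806, -5773), Pow(Add(Add(Rational(-121, 21), Mul(Rational(-1, 3), -24), Mul(Rational(-1, 3), -78)), -13711), -1)) = Mul(29033, Pow(Add(Add(Rational(-121, 21), 8, 26), -13711), -1)) = Mul(29033, Pow(Add(Rational(593, 21), -13711), -1)) = Mul(29033, Pow(Rational(-287338, 21), -1)) = Mul(29033, Rational(-21, 287338)) = Rational(-609693, 287338)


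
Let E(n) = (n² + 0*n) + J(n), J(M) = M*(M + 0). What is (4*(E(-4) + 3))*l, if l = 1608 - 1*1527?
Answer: 11340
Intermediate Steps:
J(M) = M² (J(M) = M*M = M²)
E(n) = 2*n² (E(n) = (n² + 0*n) + n² = (n² + 0) + n² = n² + n² = 2*n²)
l = 81 (l = 1608 - 1527 = 81)
(4*(E(-4) + 3))*l = (4*(2*(-4)² + 3))*81 = (4*(2*16 + 3))*81 = (4*(32 + 3))*81 = (4*35)*81 = 140*81 = 11340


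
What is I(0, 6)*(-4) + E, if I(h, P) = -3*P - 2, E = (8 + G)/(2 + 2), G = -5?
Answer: 323/4 ≈ 80.750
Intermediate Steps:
E = 3/4 (E = (8 - 5)/(2 + 2) = 3/4 ≈ 0.75000)
I(h, P) = -2 - 3*P
I(0, 6)*(-4) + E = (-2 - 3*6)*(-4) + 3/4 = (-2 - 18)*(-4) + 3/4 = -20*(-4) + 3/4 = 80 + 3/4 = 323/4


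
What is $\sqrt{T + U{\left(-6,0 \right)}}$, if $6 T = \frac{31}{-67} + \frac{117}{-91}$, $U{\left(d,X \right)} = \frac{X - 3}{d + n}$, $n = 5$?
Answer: $\frac{\sqrt{5362077}}{1407} \approx 1.6458$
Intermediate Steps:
$U{\left(d,X \right)} = \frac{-3 + X}{5 + d}$ ($U{\left(d,X \right)} = \frac{X - 3}{d + 5} = \frac{-3 + X}{5 + d}$)
$T = - \frac{410}{1407}$ ($T = \frac{\frac{31}{-67} + \frac{117}{-91}}{6} = \frac{31 \left(- \frac{1}{67}\right) + 117 \left(- \frac{1}{91}\right)}{6} = \frac{- \frac{31}{67} - \frac{9}{7}}{6} = \frac{1}{6} \left(- \frac{820}{469}\right) = - \frac{410}{1407} \approx -0.2914$)
$\sqrt{T + U{\left(-6,0 \right)}} = \sqrt{- \frac{410}{1407} + \frac{-3 + 0}{5 - 6}} = \sqrt{- \frac{410}{1407} + \frac{1}{-1} \left(-3\right)} = \sqrt{- \frac{410}{1407} - -3} = \sqrt{- \frac{410}{1407} + 3} = \sqrt{\frac{3811}{1407}} = \frac{\sqrt{5362077}}{1407}$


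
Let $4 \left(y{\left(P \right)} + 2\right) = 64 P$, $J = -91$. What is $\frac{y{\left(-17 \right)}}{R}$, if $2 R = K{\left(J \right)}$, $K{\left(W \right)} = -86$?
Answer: $\frac{274}{43} \approx 6.3721$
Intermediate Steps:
$y{\left(P \right)} = -2 + 16 P$ ($y{\left(P \right)} = -2 + \frac{64 P}{4} = -2 + 16 P$)
$R = -43$ ($R = \frac{1}{2} \left(-86\right) = -43$)
$\frac{y{\left(-17 \right)}}{R} = \frac{-2 + 16 \left(-17\right)}{-43} = \left(-2 - 272\right) \left(- \frac{1}{43}\right) = \left(-274\right) \left(- \frac{1}{43}\right) = \frac{274}{43}$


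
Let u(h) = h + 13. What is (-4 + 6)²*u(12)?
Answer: 100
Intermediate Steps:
u(h) = 13 + h
(-4 + 6)²*u(12) = (-4 + 6)²*(13 + 12) = 2²*25 = 4*25 = 100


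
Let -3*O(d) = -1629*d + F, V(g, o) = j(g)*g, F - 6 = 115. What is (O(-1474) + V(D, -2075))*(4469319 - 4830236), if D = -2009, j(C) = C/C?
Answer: 868833328598/3 ≈ 2.8961e+11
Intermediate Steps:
F = 121 (F = 6 + 115 = 121)
j(C) = 1
V(g, o) = g (V(g, o) = 1*g = g)
O(d) = -121/3 + 543*d (O(d) = -(-1629*d + 121)/3 = -(121 - 1629*d)/3 = -121/3 + 543*d)
(O(-1474) + V(D, -2075))*(4469319 - 4830236) = ((-121/3 + 543*(-1474)) - 2009)*(4469319 - 4830236) = ((-121/3 - 800382) - 2009)*(-360917) = (-2401267/3 - 2009)*(-360917) = -2407294/3*(-360917) = 868833328598/3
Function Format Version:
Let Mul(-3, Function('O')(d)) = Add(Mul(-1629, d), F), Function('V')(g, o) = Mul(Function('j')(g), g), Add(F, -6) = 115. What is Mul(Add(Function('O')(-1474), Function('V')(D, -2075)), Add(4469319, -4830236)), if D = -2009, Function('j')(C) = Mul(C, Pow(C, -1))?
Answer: Rational(868833328598, 3) ≈ 2.8961e+11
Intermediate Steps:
F = 121 (F = Add(6, 115) = 121)
Function('j')(C) = 1
Function('V')(g, o) = g (Function('V')(g, o) = Mul(1, g) = g)
Function('O')(d) = Add(Rational(-121, 3), Mul(543, d)) (Function('O')(d) = Mul(Rational(-1, 3), Add(Mul(-1629, d), 121)) = Mul(Rational(-1, 3), Add(121, Mul(-1629, d))) = Add(Rational(-121, 3), Mul(543, d)))
Mul(Add(Function('O')(-1474), Function('V')(D, -2075)), Add(4469319, -4830236)) = Mul(Add(Add(Rational(-121, 3), Mul(543, -1474)), -2009), Add(4469319, -4830236)) = Mul(Add(Add(Rational(-121, 3), -800382), -2009), -360917) = Mul(Add(Rational(-2401267, 3), -2009), -360917) = Mul(Rational(-2407294, 3), -360917) = Rational(868833328598, 3)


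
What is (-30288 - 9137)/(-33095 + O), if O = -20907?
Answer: 39425/54002 ≈ 0.73007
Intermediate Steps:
(-30288 - 9137)/(-33095 + O) = (-30288 - 9137)/(-33095 - 20907) = -39425/(-54002) = -39425*(-1/54002) = 39425/54002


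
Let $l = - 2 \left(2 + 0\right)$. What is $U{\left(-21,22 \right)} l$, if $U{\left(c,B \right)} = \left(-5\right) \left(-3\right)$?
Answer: $-60$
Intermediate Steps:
$U{\left(c,B \right)} = 15$
$l = -4$ ($l = \left(-2\right) 2 = -4$)
$U{\left(-21,22 \right)} l = 15 \left(-4\right) = -60$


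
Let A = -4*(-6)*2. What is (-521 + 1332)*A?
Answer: 38928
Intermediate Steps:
A = 48 (A = 24*2 = 48)
(-521 + 1332)*A = (-521 + 1332)*48 = 811*48 = 38928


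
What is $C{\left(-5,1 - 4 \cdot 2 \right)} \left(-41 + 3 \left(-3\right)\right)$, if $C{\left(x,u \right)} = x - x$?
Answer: $0$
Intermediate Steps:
$C{\left(x,u \right)} = 0$
$C{\left(-5,1 - 4 \cdot 2 \right)} \left(-41 + 3 \left(-3\right)\right) = 0 \left(-41 + 3 \left(-3\right)\right) = 0 \left(-41 - 9\right) = 0 \left(-50\right) = 0$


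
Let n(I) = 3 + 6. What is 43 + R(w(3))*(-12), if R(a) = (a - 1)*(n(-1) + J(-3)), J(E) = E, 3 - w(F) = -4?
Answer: -389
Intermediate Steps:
w(F) = 7 (w(F) = 3 - 1*(-4) = 3 + 4 = 7)
n(I) = 9
R(a) = -6 + 6*a (R(a) = (a - 1)*(9 - 3) = (-1 + a)*6 = -6 + 6*a)
43 + R(w(3))*(-12) = 43 + (-6 + 6*7)*(-12) = 43 + (-6 + 42)*(-12) = 43 + 36*(-12) = 43 - 432 = -389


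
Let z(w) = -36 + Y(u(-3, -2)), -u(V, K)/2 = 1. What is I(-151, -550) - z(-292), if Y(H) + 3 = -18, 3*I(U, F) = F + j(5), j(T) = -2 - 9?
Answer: -130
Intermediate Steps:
j(T) = -11
I(U, F) = -11/3 + F/3 (I(U, F) = (F - 11)/3 = (-11 + F)/3 = -11/3 + F/3)
u(V, K) = -2 (u(V, K) = -2*1 = -2)
Y(H) = -21 (Y(H) = -3 - 18 = -21)
z(w) = -57 (z(w) = -36 - 21 = -57)
I(-151, -550) - z(-292) = (-11/3 + (⅓)*(-550)) - 1*(-57) = (-11/3 - 550/3) + 57 = -187 + 57 = -130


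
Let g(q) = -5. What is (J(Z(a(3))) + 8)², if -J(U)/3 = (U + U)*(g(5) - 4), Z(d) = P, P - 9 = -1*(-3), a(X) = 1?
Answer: 430336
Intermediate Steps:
P = 12 (P = 9 - 1*(-3) = 9 + 3 = 12)
Z(d) = 12
J(U) = 54*U (J(U) = -3*(U + U)*(-5 - 4) = -3*2*U*(-9) = -(-54)*U = 54*U)
(J(Z(a(3))) + 8)² = (54*12 + 8)² = (648 + 8)² = 656² = 430336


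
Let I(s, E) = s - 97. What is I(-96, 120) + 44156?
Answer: 43963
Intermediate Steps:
I(s, E) = -97 + s
I(-96, 120) + 44156 = (-97 - 96) + 44156 = -193 + 44156 = 43963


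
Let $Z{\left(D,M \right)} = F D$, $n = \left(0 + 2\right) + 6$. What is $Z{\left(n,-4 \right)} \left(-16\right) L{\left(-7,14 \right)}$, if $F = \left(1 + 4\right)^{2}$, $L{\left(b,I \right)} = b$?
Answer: $22400$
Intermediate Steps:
$F = 25$ ($F = 5^{2} = 25$)
$n = 8$ ($n = 2 + 6 = 8$)
$Z{\left(D,M \right)} = 25 D$
$Z{\left(n,-4 \right)} \left(-16\right) L{\left(-7,14 \right)} = 25 \cdot 8 \left(-16\right) \left(-7\right) = 200 \left(-16\right) \left(-7\right) = \left(-3200\right) \left(-7\right) = 22400$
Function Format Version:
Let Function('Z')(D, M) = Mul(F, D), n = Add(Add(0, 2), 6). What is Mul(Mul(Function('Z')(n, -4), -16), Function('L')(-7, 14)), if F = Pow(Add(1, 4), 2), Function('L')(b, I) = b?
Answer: 22400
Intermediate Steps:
F = 25 (F = Pow(5, 2) = 25)
n = 8 (n = Add(2, 6) = 8)
Function('Z')(D, M) = Mul(25, D)
Mul(Mul(Function('Z')(n, -4), -16), Function('L')(-7, 14)) = Mul(Mul(Mul(25, 8), -16), -7) = Mul(Mul(200, -16), -7) = Mul(-3200, -7) = 22400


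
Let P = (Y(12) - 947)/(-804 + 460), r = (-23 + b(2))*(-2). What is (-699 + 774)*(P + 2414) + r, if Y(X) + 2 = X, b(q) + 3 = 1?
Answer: 62368675/344 ≈ 1.8130e+5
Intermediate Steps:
b(q) = -2 (b(q) = -3 + 1 = -2)
Y(X) = -2 + X
r = 50 (r = (-23 - 2)*(-2) = -25*(-2) = 50)
P = 937/344 (P = ((-2 + 12) - 947)/(-804 + 460) = (10 - 947)/(-344) = -937*(-1/344) = 937/344 ≈ 2.7238)
(-699 + 774)*(P + 2414) + r = (-699 + 774)*(937/344 + 2414) + 50 = 75*(831353/344) + 50 = 62351475/344 + 50 = 62368675/344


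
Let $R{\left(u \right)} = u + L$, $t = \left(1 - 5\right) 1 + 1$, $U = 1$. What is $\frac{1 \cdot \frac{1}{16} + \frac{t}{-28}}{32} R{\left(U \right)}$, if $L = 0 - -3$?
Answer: $\frac{19}{896} \approx 0.021205$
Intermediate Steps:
$L = 3$ ($L = 0 + 3 = 3$)
$t = -3$ ($t = \left(-4\right) 1 + 1 = -4 + 1 = -3$)
$R{\left(u \right)} = 3 + u$ ($R{\left(u \right)} = u + 3 = 3 + u$)
$\frac{1 \cdot \frac{1}{16} + \frac{t}{-28}}{32} R{\left(U \right)} = \frac{1 \cdot \frac{1}{16} - \frac{3}{-28}}{32} \left(3 + 1\right) = \left(1 \cdot \frac{1}{16} - - \frac{3}{28}\right) \frac{1}{32} \cdot 4 = \left(\frac{1}{16} + \frac{3}{28}\right) \frac{1}{32} \cdot 4 = \frac{19}{112} \cdot \frac{1}{32} \cdot 4 = \frac{19}{3584} \cdot 4 = \frac{19}{896}$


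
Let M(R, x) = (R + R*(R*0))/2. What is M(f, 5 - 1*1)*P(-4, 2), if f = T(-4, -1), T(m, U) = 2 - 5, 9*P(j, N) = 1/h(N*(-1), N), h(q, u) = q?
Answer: 1/12 ≈ 0.083333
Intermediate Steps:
P(j, N) = -1/(9*N) (P(j, N) = 1/(9*((N*(-1)))) = 1/(9*((-N))) = (-1/N)/9 = -1/(9*N))
T(m, U) = -3
f = -3
M(R, x) = R/2 (M(R, x) = (R + R*0)*(½) = (R + 0)*(½) = R*(½) = R/2)
M(f, 5 - 1*1)*P(-4, 2) = ((½)*(-3))*(-⅑/2) = -(-1)/(6*2) = -3/2*(-1/18) = 1/12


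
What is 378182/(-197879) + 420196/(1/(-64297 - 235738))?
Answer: -24947299464328122/197879 ≈ -1.2607e+11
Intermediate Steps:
378182/(-197879) + 420196/(1/(-64297 - 235738)) = 378182*(-1/197879) + 420196/(1/(-300035)) = -378182/197879 + 420196/(-1/300035) = -378182/197879 + 420196*(-300035) = -378182/197879 - 126073506860 = -24947299464328122/197879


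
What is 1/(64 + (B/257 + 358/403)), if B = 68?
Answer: 103571/6747954 ≈ 0.015349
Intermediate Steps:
1/(64 + (B/257 + 358/403)) = 1/(64 + (68/257 + 358/403)) = 1/(64 + 119410/103571) = 1/(6747954/103571) = 103571/6747954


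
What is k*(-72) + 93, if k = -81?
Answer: 5925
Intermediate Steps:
k*(-72) + 93 = -81*(-72) + 93 = 5832 + 93 = 5925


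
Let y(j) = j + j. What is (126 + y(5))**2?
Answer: 18496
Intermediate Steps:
y(j) = 2*j
(126 + y(5))**2 = (126 + 2*5)**2 = (126 + 10)**2 = 136**2 = 18496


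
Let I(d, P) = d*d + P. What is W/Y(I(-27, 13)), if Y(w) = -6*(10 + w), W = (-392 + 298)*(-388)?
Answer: -97/12 ≈ -8.0833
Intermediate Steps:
I(d, P) = P + d**2 (I(d, P) = d**2 + P = P + d**2)
W = 36472 (W = -94*(-388) = 36472)
Y(w) = -60 - 6*w
W/Y(I(-27, 13)) = 36472/(-60 - 6*(13 + (-27)**2)) = 36472/(-60 - 6*(13 + 729)) = 36472/(-60 - 6*742) = 36472/(-60 - 4452) = 36472/(-4512) = 36472*(-1/4512) = -97/12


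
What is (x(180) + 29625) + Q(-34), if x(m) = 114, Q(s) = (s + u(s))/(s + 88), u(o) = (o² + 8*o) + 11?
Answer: 535589/18 ≈ 29755.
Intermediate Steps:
u(o) = 11 + o² + 8*o
Q(s) = (11 + s² + 9*s)/(88 + s) (Q(s) = (s + (11 + s² + 8*s))/(s + 88) = (11 + s² + 9*s)/(88 + s))
(x(180) + 29625) + Q(-34) = (114 + 29625) + (11 + (-34)² + 9*(-34))/(88 - 34) = 29739 + (11 + 1156 - 306)/54 = 29739 + (1/54)*861 = 29739 + 287/18 = 535589/18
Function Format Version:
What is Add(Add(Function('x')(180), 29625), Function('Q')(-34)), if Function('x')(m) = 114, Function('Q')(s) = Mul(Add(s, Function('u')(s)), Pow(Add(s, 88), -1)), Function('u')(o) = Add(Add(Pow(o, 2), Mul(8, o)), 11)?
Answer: Rational(535589, 18) ≈ 29755.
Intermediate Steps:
Function('u')(o) = Add(11, Pow(o, 2), Mul(8, o))
Function('Q')(s) = Mul(Pow(Add(88, s), -1), Add(11, Pow(s, 2), Mul(9, s))) (Function('Q')(s) = Mul(Add(s, Add(11, Pow(s, 2), Mul(8, s))), Pow(Add(s, 88), -1)) = Mul(Add(11, Pow(s, 2), Mul(9, s)), Pow(Add(88, s), -1)) = Mul(Pow(Add(88, s), -1), Add(11, Pow(s, 2), Mul(9, s))))
Add(Add(Function('x')(180), 29625), Function('Q')(-34)) = Add(Add(114, 29625), Mul(Pow(Add(88, -34), -1), Add(11, Pow(-34, 2), Mul(9, -34)))) = Add(29739, Mul(Pow(54, -1), Add(11, 1156, -306))) = Add(29739, Mul(Rational(1, 54), 861)) = Add(29739, Rational(287, 18)) = Rational(535589, 18)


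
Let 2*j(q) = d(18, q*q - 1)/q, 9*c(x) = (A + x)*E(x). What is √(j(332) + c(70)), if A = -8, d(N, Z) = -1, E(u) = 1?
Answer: √6832394/996 ≈ 2.6244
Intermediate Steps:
c(x) = -8/9 + x/9 (c(x) = ((-8 + x)*1)/9 = (-8 + x)/9 = -8/9 + x/9)
j(q) = -1/(2*q) (j(q) = (-1/q)/2 = -1/(2*q))
√(j(332) + c(70)) = √(-½/332 + (-8/9 + (⅑)*70)) = √(-½*1/332 + (-8/9 + 70/9)) = √(-1/664 + 62/9) = √(41159/5976) = √6832394/996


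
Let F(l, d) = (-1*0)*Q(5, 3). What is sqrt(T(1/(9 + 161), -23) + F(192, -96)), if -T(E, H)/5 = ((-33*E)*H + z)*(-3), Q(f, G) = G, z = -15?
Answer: 3*I*sqrt(20298)/34 ≈ 12.571*I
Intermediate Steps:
T(E, H) = -225 - 495*E*H (T(E, H) = -5*((-33*E)*H - 15)*(-3) = -5*(-33*E*H - 15)*(-3) = -5*(-15 - 33*E*H)*(-3) = -5*(45 + 99*E*H) = -225 - 495*E*H)
F(l, d) = 0 (F(l, d) = -1*0*3 = 0*3 = 0)
sqrt(T(1/(9 + 161), -23) + F(192, -96)) = sqrt((-225 - 495*(-23)/(9 + 161)) + 0) = sqrt((-225 - 495*(-23)/170) + 0) = sqrt((-225 - 495*1/170*(-23)) + 0) = sqrt((-225 + 2277/34) + 0) = sqrt(-5373/34 + 0) = sqrt(-5373/34) = 3*I*sqrt(20298)/34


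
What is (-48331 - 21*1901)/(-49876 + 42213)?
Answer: 88252/7663 ≈ 11.517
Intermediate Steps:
(-48331 - 21*1901)/(-49876 + 42213) = (-48331 - 39921)/(-7663) = -88252*(-1/7663) = 88252/7663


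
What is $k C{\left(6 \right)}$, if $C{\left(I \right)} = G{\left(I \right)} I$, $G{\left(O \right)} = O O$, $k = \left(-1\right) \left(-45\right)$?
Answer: $9720$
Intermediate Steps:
$k = 45$
$G{\left(O \right)} = O^{2}$
$C{\left(I \right)} = I^{3}$ ($C{\left(I \right)} = I^{2} I = I^{3}$)
$k C{\left(6 \right)} = 45 \cdot 6^{3} = 45 \cdot 216 = 9720$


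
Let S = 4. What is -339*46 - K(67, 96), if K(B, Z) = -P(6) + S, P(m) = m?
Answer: -15592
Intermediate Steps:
K(B, Z) = -2 (K(B, Z) = -1*6 + 4 = -6 + 4 = -2)
-339*46 - K(67, 96) = -339*46 - 1*(-2) = -15594 + 2 = -15592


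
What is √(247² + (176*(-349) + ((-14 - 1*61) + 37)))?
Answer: I*√453 ≈ 21.284*I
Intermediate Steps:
√(247² + (176*(-349) + ((-14 - 1*61) + 37))) = √(61009 + (-61424 + ((-14 - 61) + 37))) = √(61009 + (-61424 + (-75 + 37))) = √(61009 + (-61424 - 38)) = √(61009 - 61462) = √(-453) = I*√453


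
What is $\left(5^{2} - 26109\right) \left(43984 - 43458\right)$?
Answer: $-13720184$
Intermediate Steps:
$\left(5^{2} - 26109\right) \left(43984 - 43458\right) = \left(25 - 26109\right) 526 = \left(-26084\right) 526 = -13720184$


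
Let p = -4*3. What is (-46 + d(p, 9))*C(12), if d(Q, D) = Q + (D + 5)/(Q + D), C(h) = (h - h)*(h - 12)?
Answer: 0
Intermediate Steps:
C(h) = 0 (C(h) = 0*(-12 + h) = 0)
p = -12
d(Q, D) = Q + (5 + D)/(D + Q)
(-46 + d(p, 9))*C(12) = (-46 + (5 + 9 + (-12)² + 9*(-12))/(9 - 12))*0 = (-46 + (5 + 9 + 144 - 108)/(-3))*0 = (-46 - ⅓*50)*0 = (-46 - 50/3)*0 = -188/3*0 = 0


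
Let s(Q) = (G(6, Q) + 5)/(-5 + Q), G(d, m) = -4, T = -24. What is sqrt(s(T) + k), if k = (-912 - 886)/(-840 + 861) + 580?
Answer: sqrt(183343713)/609 ≈ 22.234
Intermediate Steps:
k = 10382/21 (k = -1798/21 + 580 = 10382/21 ≈ 494.38)
s(Q) = 1/(-5 + Q) (s(Q) = (-4 + 5)/(-5 + Q) = 1/(-5 + Q))
sqrt(s(T) + k) = sqrt(1/(-5 - 24) + 10382/21) = sqrt(1/(-29) + 10382/21) = sqrt(-1/29 + 10382/21) = sqrt(301057/609) = sqrt(183343713)/609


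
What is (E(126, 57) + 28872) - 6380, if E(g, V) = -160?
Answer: 22332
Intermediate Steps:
(E(126, 57) + 28872) - 6380 = (-160 + 28872) - 6380 = 28712 - 6380 = 22332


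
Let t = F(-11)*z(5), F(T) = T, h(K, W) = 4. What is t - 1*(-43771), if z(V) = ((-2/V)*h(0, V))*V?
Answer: 43859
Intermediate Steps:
z(V) = -8 (z(V) = (-2/V*4)*V = (-8/V)*V = -8)
t = 88 (t = -11*(-8) = 88)
t - 1*(-43771) = 88 - 1*(-43771) = 88 + 43771 = 43859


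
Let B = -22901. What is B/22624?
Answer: -22901/22624 ≈ -1.0122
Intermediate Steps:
B/22624 = -22901/22624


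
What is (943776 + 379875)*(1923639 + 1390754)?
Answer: 4387099608843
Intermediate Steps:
(943776 + 379875)*(1923639 + 1390754) = 1323651*3314393 = 4387099608843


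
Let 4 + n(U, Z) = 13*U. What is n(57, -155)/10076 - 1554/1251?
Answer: -446549/381972 ≈ -1.1691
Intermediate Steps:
n(U, Z) = -4 + 13*U
n(57, -155)/10076 - 1554/1251 = (-4 + 13*57)/10076 - 1554/1251 = (-4 + 741)*(1/10076) - 1554*1/1251 = 737*(1/10076) - 518/417 = 67/916 - 518/417 = -446549/381972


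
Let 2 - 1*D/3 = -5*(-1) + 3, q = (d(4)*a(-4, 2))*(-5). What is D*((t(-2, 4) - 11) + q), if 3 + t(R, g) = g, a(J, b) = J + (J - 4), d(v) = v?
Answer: -4140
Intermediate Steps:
a(J, b) = -4 + 2*J (a(J, b) = J + (-4 + J) = -4 + 2*J)
t(R, g) = -3 + g
q = 240 (q = (4*(-4 + 2*(-4)))*(-5) = (4*(-4 - 8))*(-5) = (4*(-12))*(-5) = -48*(-5) = 240)
D = -18 (D = 6 - 3*(-5*(-1) + 3) = 6 - 3*(5 + 3) = 6 - 3*8 = 6 - 24 = -18)
D*((t(-2, 4) - 11) + q) = -18*(((-3 + 4) - 11) + 240) = -18*((1 - 11) + 240) = -18*(-10 + 240) = -18*230 = -4140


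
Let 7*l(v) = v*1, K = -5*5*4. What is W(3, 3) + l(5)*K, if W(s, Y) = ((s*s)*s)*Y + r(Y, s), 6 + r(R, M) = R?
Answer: 46/7 ≈ 6.5714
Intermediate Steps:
r(R, M) = -6 + R
K = -100 (K = -25*4 = -100)
l(v) = v/7 (l(v) = (v*1)/7 = v/7)
W(s, Y) = -6 + Y + Y*s**3 (W(s, Y) = ((s*s)*s)*Y + (-6 + Y) = (s**2*s)*Y + (-6 + Y) = s**3*Y + (-6 + Y) = Y*s**3 + (-6 + Y) = -6 + Y + Y*s**3)
W(3, 3) + l(5)*K = (-6 + 3 + 3*3**3) + ((1/7)*5)*(-100) = (-6 + 3 + 3*27) + (5/7)*(-100) = (-6 + 3 + 81) - 500/7 = 78 - 500/7 = 46/7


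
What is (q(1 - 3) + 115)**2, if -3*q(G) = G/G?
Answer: 118336/9 ≈ 13148.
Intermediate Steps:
q(G) = -1/3 (q(G) = -G/(3*G) = -1/3*1 = -1/3)
(q(1 - 3) + 115)**2 = (-1/3 + 115)**2 = (344/3)**2 = 118336/9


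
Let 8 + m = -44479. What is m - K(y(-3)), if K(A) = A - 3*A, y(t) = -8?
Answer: -44503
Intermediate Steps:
m = -44487 (m = -8 - 44479 = -44487)
K(A) = -2*A
m - K(y(-3)) = -44487 - (-2)*(-8) = -44487 - 1*16 = -44487 - 16 = -44503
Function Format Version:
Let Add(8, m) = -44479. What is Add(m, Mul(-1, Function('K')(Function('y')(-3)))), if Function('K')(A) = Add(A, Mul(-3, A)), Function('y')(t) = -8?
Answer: -44503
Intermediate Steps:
m = -44487 (m = Add(-8, -44479) = -44487)
Function('K')(A) = Mul(-2, A)
Add(m, Mul(-1, Function('K')(Function('y')(-3)))) = Add(-44487, Mul(-1, Mul(-2, -8))) = Add(-44487, Mul(-1, 16)) = Add(-44487, -16) = -44503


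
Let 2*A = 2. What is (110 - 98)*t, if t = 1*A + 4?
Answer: 60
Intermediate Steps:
A = 1 (A = (1/2)*2 = 1)
t = 5 (t = 1*1 + 4 = 1 + 4 = 5)
(110 - 98)*t = (110 - 98)*5 = 12*5 = 60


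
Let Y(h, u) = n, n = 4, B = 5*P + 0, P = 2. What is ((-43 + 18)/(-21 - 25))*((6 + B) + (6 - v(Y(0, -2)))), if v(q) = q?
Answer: 225/23 ≈ 9.7826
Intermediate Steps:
B = 10 (B = 5*2 + 0 = 10 + 0 = 10)
Y(h, u) = 4
((-43 + 18)/(-21 - 25))*((6 + B) + (6 - v(Y(0, -2)))) = ((-43 + 18)/(-21 - 25))*((6 + 10) + (6 - 1*4)) = (-25/(-46))*(16 + (6 - 4)) = (-25*(-1/46))*(16 + 2) = (25/46)*18 = 225/23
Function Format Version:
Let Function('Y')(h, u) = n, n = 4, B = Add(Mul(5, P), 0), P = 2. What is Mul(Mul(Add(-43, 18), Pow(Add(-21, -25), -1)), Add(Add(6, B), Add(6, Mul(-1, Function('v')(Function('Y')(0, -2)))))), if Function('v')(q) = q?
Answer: Rational(225, 23) ≈ 9.7826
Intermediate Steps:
B = 10 (B = Add(Mul(5, 2), 0) = Add(10, 0) = 10)
Function('Y')(h, u) = 4
Mul(Mul(Add(-43, 18), Pow(Add(-21, -25), -1)), Add(Add(6, B), Add(6, Mul(-1, Function('v')(Function('Y')(0, -2)))))) = Mul(Mul(Add(-43, 18), Pow(Add(-21, -25), -1)), Add(Add(6, 10), Add(6, Mul(-1, 4)))) = Mul(Mul(-25, Pow(-46, -1)), Add(16, Add(6, -4))) = Mul(Mul(-25, Rational(-1, 46)), Add(16, 2)) = Mul(Rational(25, 46), 18) = Rational(225, 23)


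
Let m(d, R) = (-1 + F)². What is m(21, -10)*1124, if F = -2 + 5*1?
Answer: 4496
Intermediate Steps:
F = 3 (F = -2 + 5 = 3)
m(d, R) = 4 (m(d, R) = (-1 + 3)² = 2² = 4)
m(21, -10)*1124 = 4*1124 = 4496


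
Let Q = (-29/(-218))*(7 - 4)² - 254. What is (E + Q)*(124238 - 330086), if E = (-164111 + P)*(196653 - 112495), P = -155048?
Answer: 602664563006867268/109 ≈ 5.5290e+15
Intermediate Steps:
Q = -55111/218 (Q = -29*(-1/218)*3² - 254 = (29/218)*9 - 254 = 261/218 - 254 = -55111/218 ≈ -252.80)
E = -26859783122 (E = (-164111 - 155048)*(196653 - 112495) = -319159*84158 = -26859783122)
(E + Q)*(124238 - 330086) = (-26859783122 - 55111/218)*(124238 - 330086) = -5855432775707/218*(-205848) = 602664563006867268/109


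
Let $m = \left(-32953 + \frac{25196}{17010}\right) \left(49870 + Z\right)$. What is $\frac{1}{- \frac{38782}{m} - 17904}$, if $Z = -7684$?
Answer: $- \frac{1970456501677}{35279053151051523} \approx -5.5853 \cdot 10^{-5}$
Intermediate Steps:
$m = - \frac{3940913003354}{2835}$ ($m = \left(-32953 + \frac{25196}{17010}\right) \left(49870 - 7684\right) = \left(-32953 + 25196 \cdot \frac{1}{17010}\right) 42186 = \left(-32953 + \frac{12598}{8505}\right) 42186 = \left(- \frac{280252667}{8505}\right) 42186 = - \frac{3940913003354}{2835} \approx -1.3901 \cdot 10^{9}$)
$\frac{1}{- \frac{38782}{m} - 17904} = \frac{1}{- \frac{38782}{- \frac{3940913003354}{2835}} - 17904} = \frac{1}{\left(-38782\right) \left(- \frac{2835}{3940913003354}\right) - 17904} = \frac{1}{\frac{54973485}{1970456501677} - 17904} = \frac{1}{- \frac{35279053151051523}{1970456501677}} = - \frac{1970456501677}{35279053151051523}$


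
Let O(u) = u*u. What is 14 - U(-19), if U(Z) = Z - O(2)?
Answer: 37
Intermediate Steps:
O(u) = u²
U(Z) = -4 + Z (U(Z) = Z - 1*2² = Z - 1*4 = Z - 4 = -4 + Z)
14 - U(-19) = 14 - (-4 - 19) = 14 - 1*(-23) = 14 + 23 = 37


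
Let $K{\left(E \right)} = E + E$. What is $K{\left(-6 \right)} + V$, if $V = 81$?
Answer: $69$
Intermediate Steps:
$K{\left(E \right)} = 2 E$
$K{\left(-6 \right)} + V = 2 \left(-6\right) + 81 = -12 + 81 = 69$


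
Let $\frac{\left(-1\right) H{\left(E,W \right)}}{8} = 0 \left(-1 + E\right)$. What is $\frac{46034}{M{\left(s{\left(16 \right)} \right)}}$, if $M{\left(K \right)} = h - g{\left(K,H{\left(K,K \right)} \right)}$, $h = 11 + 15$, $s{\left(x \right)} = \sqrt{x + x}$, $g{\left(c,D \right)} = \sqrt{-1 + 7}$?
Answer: $\frac{598442}{335} + \frac{23017 \sqrt{6}}{335} \approx 1954.7$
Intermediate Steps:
$H{\left(E,W \right)} = 0$ ($H{\left(E,W \right)} = - 8 \cdot 0 \left(-1 + E\right) = \left(-8\right) 0 = 0$)
$g{\left(c,D \right)} = \sqrt{6}$
$s{\left(x \right)} = \sqrt{2} \sqrt{x}$ ($s{\left(x \right)} = \sqrt{2 x} = \sqrt{2} \sqrt{x}$)
$h = 26$
$M{\left(K \right)} = 26 - \sqrt{6}$
$\frac{46034}{M{\left(s{\left(16 \right)} \right)}} = \frac{46034}{26 - \sqrt{6}}$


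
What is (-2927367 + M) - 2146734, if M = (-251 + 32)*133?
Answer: -5103228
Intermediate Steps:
M = -29127 (M = -219*133 = -29127)
(-2927367 + M) - 2146734 = (-2927367 - 29127) - 2146734 = -2956494 - 2146734 = -5103228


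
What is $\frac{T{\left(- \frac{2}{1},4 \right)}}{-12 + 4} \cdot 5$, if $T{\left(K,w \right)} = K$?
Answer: $\frac{5}{4} \approx 1.25$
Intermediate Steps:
$\frac{T{\left(- \frac{2}{1},4 \right)}}{-12 + 4} \cdot 5 = \frac{\left(-2\right) 1^{-1}}{-12 + 4} \cdot 5 = \frac{\left(-2\right) 1}{-8} \cdot 5 = \left(- \frac{1}{8}\right) \left(-2\right) 5 = \frac{1}{4} \cdot 5 = \frac{5}{4}$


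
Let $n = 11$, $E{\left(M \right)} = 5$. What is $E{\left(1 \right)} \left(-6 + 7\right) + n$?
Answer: $16$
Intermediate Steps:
$E{\left(1 \right)} \left(-6 + 7\right) + n = 5 \left(-6 + 7\right) + 11 = 5 \cdot 1 + 11 = 5 + 11 = 16$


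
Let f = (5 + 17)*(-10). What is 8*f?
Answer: -1760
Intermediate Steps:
f = -220 (f = 22*(-10) = -220)
8*f = 8*(-220) = -1760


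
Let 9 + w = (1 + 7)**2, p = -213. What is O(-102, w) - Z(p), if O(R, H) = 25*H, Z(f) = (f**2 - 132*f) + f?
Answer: -71897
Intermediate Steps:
w = 55 (w = -9 + (1 + 7)**2 = -9 + 8**2 = -9 + 64 = 55)
Z(f) = f**2 - 131*f
O(-102, w) - Z(p) = 25*55 - (-213)*(-131 - 213) = 1375 - (-213)*(-344) = 1375 - 1*73272 = 1375 - 73272 = -71897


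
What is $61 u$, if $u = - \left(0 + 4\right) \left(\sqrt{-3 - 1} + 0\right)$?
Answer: $- 488 i \approx - 488.0 i$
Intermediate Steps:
$u = - 8 i$ ($u = - 4 \left(\sqrt{-4} + 0\right) = - 4 \left(2 i + 0\right) = - 4 \cdot 2 i = - 8 i \approx - 8.0 i$)
$61 u = 61 \left(- 8 i\right) = - 488 i$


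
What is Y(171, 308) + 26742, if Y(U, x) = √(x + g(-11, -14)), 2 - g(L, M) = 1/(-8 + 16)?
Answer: 26742 + √4958/4 ≈ 26760.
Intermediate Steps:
g(L, M) = 15/8 (g(L, M) = 2 - 1/(-8 + 16) = 2 - 1/8 = 2 - 1*⅛ = 2 - ⅛ = 15/8)
Y(U, x) = √(15/8 + x) (Y(U, x) = √(x + 15/8) = √(15/8 + x))
Y(171, 308) + 26742 = √(30 + 16*308)/4 + 26742 = √(30 + 4928)/4 + 26742 = √4958/4 + 26742 = 26742 + √4958/4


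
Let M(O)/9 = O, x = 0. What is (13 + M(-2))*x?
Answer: 0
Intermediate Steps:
M(O) = 9*O
(13 + M(-2))*x = (13 + 9*(-2))*0 = (13 - 18)*0 = -5*0 = 0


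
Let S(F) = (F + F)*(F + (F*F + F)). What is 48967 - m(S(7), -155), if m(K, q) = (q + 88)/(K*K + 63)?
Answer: 38095689496/777987 ≈ 48967.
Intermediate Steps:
S(F) = 2*F*(F² + 2*F) (S(F) = (2*F)*(F + (F² + F)) = (2*F)*(F + (F + F²)) = (2*F)*(F² + 2*F) = 2*F*(F² + 2*F))
m(K, q) = (88 + q)/(63 + K²) (m(K, q) = (88 + q)/(K² + 63) = (88 + q)/(63 + K²))
48967 - m(S(7), -155) = 48967 - (88 - 155)/(63 + (2*7²*(2 + 7))²) = 48967 - (-67)/(63 + (2*49*9)²) = 48967 - (-67)/(63 + 882²) = 48967 - (-67)/(63 + 777924) = 48967 - (-67)/777987 = 48967 - 1*(-67/777987) = 48967 + 67/777987 = 38095689496/777987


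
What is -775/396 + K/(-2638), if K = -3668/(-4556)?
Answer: -1164495841/594927036 ≈ -1.9574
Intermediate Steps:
K = 917/1139 (K = -3668*(-1/4556) = 917/1139 ≈ 0.80509)
-775/396 + K/(-2638) = -775/396 + (917/1139)/(-2638) = -775*1/396 + (917/1139)*(-1/2638) = -775/396 - 917/3004682 = -1164495841/594927036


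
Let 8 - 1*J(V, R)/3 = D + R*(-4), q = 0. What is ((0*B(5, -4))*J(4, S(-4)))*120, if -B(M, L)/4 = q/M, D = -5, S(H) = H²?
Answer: 0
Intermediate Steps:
J(V, R) = 39 + 12*R (J(V, R) = 24 - 3*(-5 + R*(-4)) = 24 - 3*(-5 - 4*R) = 24 + (15 + 12*R) = 39 + 12*R)
B(M, L) = 0 (B(M, L) = -0/M = -4*0 = 0)
((0*B(5, -4))*J(4, S(-4)))*120 = ((0*0)*(39 + 12*(-4)²))*120 = (0*(39 + 12*16))*120 = (0*(39 + 192))*120 = (0*231)*120 = 0*120 = 0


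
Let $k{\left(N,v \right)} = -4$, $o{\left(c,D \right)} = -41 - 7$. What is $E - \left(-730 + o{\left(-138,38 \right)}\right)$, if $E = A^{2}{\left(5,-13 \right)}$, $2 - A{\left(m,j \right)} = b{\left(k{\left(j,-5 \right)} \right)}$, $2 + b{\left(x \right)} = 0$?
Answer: $794$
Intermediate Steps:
$o{\left(c,D \right)} = -48$ ($o{\left(c,D \right)} = -41 - 7 = -48$)
$b{\left(x \right)} = -2$ ($b{\left(x \right)} = -2 + 0 = -2$)
$A{\left(m,j \right)} = 4$ ($A{\left(m,j \right)} = 2 - -2 = 2 + 2 = 4$)
$E = 16$ ($E = 4^{2} = 16$)
$E - \left(-730 + o{\left(-138,38 \right)}\right) = 16 + \left(730 - -48\right) = 16 + \left(730 + 48\right) = 16 + 778 = 794$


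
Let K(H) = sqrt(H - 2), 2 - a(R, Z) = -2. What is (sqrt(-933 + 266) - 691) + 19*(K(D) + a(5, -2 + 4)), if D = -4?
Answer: -615 + I*sqrt(667) + 19*I*sqrt(6) ≈ -615.0 + 72.367*I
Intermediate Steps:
a(R, Z) = 4 (a(R, Z) = 2 - 1*(-2) = 2 + 2 = 4)
K(H) = sqrt(-2 + H)
(sqrt(-933 + 266) - 691) + 19*(K(D) + a(5, -2 + 4)) = (sqrt(-933 + 266) - 691) + 19*(sqrt(-2 - 4) + 4) = (sqrt(-667) - 691) + 19*(sqrt(-6) + 4) = (I*sqrt(667) - 691) + 19*(I*sqrt(6) + 4) = (-691 + I*sqrt(667)) + 19*(4 + I*sqrt(6)) = (-691 + I*sqrt(667)) + (76 + 19*I*sqrt(6)) = -615 + I*sqrt(667) + 19*I*sqrt(6)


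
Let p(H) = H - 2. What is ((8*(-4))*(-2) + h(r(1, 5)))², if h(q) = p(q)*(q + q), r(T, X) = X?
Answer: 8836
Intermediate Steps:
p(H) = -2 + H
h(q) = 2*q*(-2 + q) (h(q) = (-2 + q)*(q + q) = (-2 + q)*(2*q) = 2*q*(-2 + q))
((8*(-4))*(-2) + h(r(1, 5)))² = ((8*(-4))*(-2) + 2*5*(-2 + 5))² = (-32*(-2) + 2*5*3)² = (64 + 30)² = 94² = 8836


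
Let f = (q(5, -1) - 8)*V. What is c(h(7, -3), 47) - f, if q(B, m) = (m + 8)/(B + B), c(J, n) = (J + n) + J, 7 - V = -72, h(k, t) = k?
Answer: 6377/10 ≈ 637.70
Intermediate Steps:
V = 79 (V = 7 - 1*(-72) = 7 + 72 = 79)
c(J, n) = n + 2*J
q(B, m) = (8 + m)/(2*B) (q(B, m) = (8 + m)/((2*B)) = (8 + m)*(1/(2*B)) = (8 + m)/(2*B))
f = -5767/10 (f = ((1/2)*(8 - 1)/5 - 8)*79 = ((1/2)*(1/5)*7 - 8)*79 = (7/10 - 8)*79 = -73/10*79 = -5767/10 ≈ -576.70)
c(h(7, -3), 47) - f = (47 + 2*7) - 1*(-5767/10) = (47 + 14) + 5767/10 = 61 + 5767/10 = 6377/10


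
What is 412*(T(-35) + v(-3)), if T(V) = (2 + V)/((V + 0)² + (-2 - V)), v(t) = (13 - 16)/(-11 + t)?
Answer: 341136/4403 ≈ 77.478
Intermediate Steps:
v(t) = -3/(-11 + t)
T(V) = (2 + V)/(-2 + V² - V) (T(V) = (2 + V)/(V² + (-2 - V)) = (2 + V)/(-2 + V² - V))
412*(T(-35) + v(-3)) = 412*((2 - 35)/(-2 + (-35)² - 1*(-35)) - 3/(-11 - 3)) = 412*(-33/(-2 + 1225 + 35) - 3/(-14)) = 412*(-33/1258 - 3*(-1/14)) = 412*((1/1258)*(-33) + 3/14) = 412*(-33/1258 + 3/14) = 412*(828/4403) = 341136/4403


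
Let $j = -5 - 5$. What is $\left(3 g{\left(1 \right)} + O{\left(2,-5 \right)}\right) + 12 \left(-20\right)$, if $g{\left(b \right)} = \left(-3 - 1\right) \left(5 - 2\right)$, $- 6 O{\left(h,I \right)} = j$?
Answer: $- \frac{823}{3} \approx -274.33$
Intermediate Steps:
$j = -10$ ($j = -5 - 5 = -10$)
$O{\left(h,I \right)} = \frac{5}{3}$ ($O{\left(h,I \right)} = \left(- \frac{1}{6}\right) \left(-10\right) = \frac{5}{3}$)
$g{\left(b \right)} = -12$ ($g{\left(b \right)} = \left(-4\right) 3 = -12$)
$\left(3 g{\left(1 \right)} + O{\left(2,-5 \right)}\right) + 12 \left(-20\right) = \left(3 \left(-12\right) + \frac{5}{3}\right) + 12 \left(-20\right) = \left(-36 + \frac{5}{3}\right) - 240 = - \frac{103}{3} - 240 = - \frac{823}{3}$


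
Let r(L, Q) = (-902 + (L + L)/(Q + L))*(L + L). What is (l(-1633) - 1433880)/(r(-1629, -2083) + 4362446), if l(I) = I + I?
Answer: -1333671488/6772824695 ≈ -0.19692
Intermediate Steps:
l(I) = 2*I
r(L, Q) = 2*L*(-902 + 2*L/(L + Q)) (r(L, Q) = (-902 + (2*L)/(L + Q))*(2*L) = (-902 + 2*L/(L + Q))*(2*L) = 2*L*(-902 + 2*L/(L + Q)))
(l(-1633) - 1433880)/(r(-1629, -2083) + 4362446) = (2*(-1633) - 1433880)/(-4*(-1629)*(450*(-1629) + 451*(-2083))/(-1629 - 2083) + 4362446) = (-3266 - 1433880)/(-4*(-1629)*(-733050 - 939433)/(-3712) + 4362446) = -1437146/(-4*(-1629)*(-1/3712)*(-1672483) + 4362446) = -1437146/(2724474807/928 + 4362446) = -1437146/6772824695/928 = -1437146*928/6772824695 = -1333671488/6772824695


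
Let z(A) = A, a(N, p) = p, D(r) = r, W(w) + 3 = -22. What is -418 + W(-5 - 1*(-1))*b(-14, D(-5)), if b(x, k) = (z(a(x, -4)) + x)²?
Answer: -8518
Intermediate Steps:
W(w) = -25 (W(w) = -3 - 22 = -25)
b(x, k) = (-4 + x)²
-418 + W(-5 - 1*(-1))*b(-14, D(-5)) = -418 - 25*(-4 - 14)² = -418 - 25*(-18)² = -418 - 25*324 = -418 - 8100 = -8518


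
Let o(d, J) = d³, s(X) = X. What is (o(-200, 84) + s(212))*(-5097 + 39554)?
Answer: -275648695116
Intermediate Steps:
(o(-200, 84) + s(212))*(-5097 + 39554) = ((-200)³ + 212)*(-5097 + 39554) = (-8000000 + 212)*34457 = -7999788*34457 = -275648695116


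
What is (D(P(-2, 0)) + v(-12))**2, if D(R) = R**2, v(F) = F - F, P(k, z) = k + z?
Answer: 16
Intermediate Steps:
v(F) = 0
(D(P(-2, 0)) + v(-12))**2 = ((-2 + 0)**2 + 0)**2 = ((-2)**2 + 0)**2 = (4 + 0)**2 = 4**2 = 16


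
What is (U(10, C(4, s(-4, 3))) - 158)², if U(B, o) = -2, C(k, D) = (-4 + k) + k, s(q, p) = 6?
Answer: 25600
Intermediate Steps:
C(k, D) = -4 + 2*k
(U(10, C(4, s(-4, 3))) - 158)² = (-2 - 158)² = (-160)² = 25600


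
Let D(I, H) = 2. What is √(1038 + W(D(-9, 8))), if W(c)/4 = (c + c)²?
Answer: √1102 ≈ 33.196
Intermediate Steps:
W(c) = 16*c² (W(c) = 4*(c + c)² = 4*(2*c)² = 4*(4*c²) = 16*c²)
√(1038 + W(D(-9, 8))) = √(1038 + 16*2²) = √(1038 + 16*4) = √(1038 + 64) = √1102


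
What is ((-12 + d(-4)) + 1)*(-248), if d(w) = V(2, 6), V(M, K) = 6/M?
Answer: 1984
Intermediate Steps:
d(w) = 3 (d(w) = 6/2 = 6*(½) = 3)
((-12 + d(-4)) + 1)*(-248) = ((-12 + 3) + 1)*(-248) = (-9 + 1)*(-248) = -8*(-248) = 1984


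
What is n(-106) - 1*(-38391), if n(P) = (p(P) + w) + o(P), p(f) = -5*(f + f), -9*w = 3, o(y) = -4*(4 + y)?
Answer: 119576/3 ≈ 39859.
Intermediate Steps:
o(y) = -16 - 4*y
w = -1/3 (w = -1/9*3 = -1/3 ≈ -0.33333)
p(f) = -10*f
n(P) = -49/3 - 14*P (n(P) = (-10*P - 1/3) + (-16 - 4*P) = (-1/3 - 10*P) + (-16 - 4*P) = -49/3 - 14*P)
n(-106) - 1*(-38391) = (-49/3 - 14*(-106)) - 1*(-38391) = (-49/3 + 1484) + 38391 = 4403/3 + 38391 = 119576/3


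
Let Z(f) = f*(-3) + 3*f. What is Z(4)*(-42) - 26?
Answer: -26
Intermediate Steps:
Z(f) = 0 (Z(f) = -3*f + 3*f = 0)
Z(4)*(-42) - 26 = 0*(-42) - 26 = 0 - 26 = -26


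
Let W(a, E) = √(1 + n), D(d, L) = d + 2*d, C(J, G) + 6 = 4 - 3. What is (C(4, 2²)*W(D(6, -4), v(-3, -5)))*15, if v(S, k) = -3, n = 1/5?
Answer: -15*√30 ≈ -82.158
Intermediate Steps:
C(J, G) = -5 (C(J, G) = -6 + (4 - 3) = -6 + 1 = -5)
n = ⅕ ≈ 0.20000
D(d, L) = 3*d
W(a, E) = √30/5 (W(a, E) = √(1 + ⅕) = √(6/5) = √30/5)
(C(4, 2²)*W(D(6, -4), v(-3, -5)))*15 = -√30*15 = -15*√30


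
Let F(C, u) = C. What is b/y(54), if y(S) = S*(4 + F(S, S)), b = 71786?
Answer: 35893/1566 ≈ 22.920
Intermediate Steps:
y(S) = S*(4 + S)
b/y(54) = 71786/((54*(4 + 54))) = 71786/((54*58)) = 71786/3132 = 71786*(1/3132) = 35893/1566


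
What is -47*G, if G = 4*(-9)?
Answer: 1692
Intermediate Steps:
G = -36
-47*G = -47*(-36) = 1692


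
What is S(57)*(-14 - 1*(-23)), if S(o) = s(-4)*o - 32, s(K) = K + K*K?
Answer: 5868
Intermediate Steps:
s(K) = K + K²
S(o) = -32 + 12*o (S(o) = (-4*(1 - 4))*o - 32 = (-4*(-3))*o - 32 = 12*o - 32 = -32 + 12*o)
S(57)*(-14 - 1*(-23)) = (-32 + 12*57)*(-14 - 1*(-23)) = (-32 + 684)*(-14 + 23) = 652*9 = 5868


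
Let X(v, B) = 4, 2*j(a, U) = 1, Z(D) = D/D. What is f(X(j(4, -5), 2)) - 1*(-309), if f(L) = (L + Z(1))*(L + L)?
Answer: 349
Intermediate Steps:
Z(D) = 1
j(a, U) = 1/2 (j(a, U) = (1/2)*1 = 1/2)
f(L) = 2*L*(1 + L) (f(L) = (L + 1)*(L + L) = (1 + L)*(2*L) = 2*L*(1 + L))
f(X(j(4, -5), 2)) - 1*(-309) = 2*4*(1 + 4) - 1*(-309) = 2*4*5 + 309 = 40 + 309 = 349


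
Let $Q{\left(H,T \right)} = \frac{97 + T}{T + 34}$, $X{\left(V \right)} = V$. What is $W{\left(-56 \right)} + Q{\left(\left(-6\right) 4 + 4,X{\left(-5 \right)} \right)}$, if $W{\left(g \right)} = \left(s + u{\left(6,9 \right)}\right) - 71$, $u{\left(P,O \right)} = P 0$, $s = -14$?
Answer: $- \frac{2373}{29} \approx -81.828$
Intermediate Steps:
$u{\left(P,O \right)} = 0$
$W{\left(g \right)} = -85$ ($W{\left(g \right)} = \left(-14 + 0\right) - 71 = -14 - 71 = -85$)
$Q{\left(H,T \right)} = \frac{97 + T}{34 + T}$
$W{\left(-56 \right)} + Q{\left(\left(-6\right) 4 + 4,X{\left(-5 \right)} \right)} = -85 + \frac{97 - 5}{34 - 5} = -85 + \frac{1}{29} \cdot 92 = -85 + \frac{92}{29} = - \frac{2373}{29}$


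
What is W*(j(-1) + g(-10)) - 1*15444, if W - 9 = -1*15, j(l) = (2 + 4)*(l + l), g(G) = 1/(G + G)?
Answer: -153717/10 ≈ -15372.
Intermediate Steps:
g(G) = 1/(2*G)
j(l) = 12*l (j(l) = 6*(2*l) = 12*l)
W = -6 (W = 9 - 1*15 = 9 - 15 = -6)
W*(j(-1) + g(-10)) - 1*15444 = -6*(12*(-1) + (1/2)/(-10)) - 1*15444 = -6*(-12 + (1/2)*(-1/10)) - 15444 = -6*(-12 - 1/20) - 15444 = -6*(-241/20) - 15444 = 723/10 - 15444 = -153717/10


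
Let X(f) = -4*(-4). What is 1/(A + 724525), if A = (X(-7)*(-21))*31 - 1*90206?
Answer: 1/623903 ≈ 1.6028e-6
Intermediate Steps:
X(f) = 16
A = -100622 (A = (16*(-21))*31 - 1*90206 = -336*31 - 90206 = -10416 - 90206 = -100622)
1/(A + 724525) = 1/(-100622 + 724525) = 1/623903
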